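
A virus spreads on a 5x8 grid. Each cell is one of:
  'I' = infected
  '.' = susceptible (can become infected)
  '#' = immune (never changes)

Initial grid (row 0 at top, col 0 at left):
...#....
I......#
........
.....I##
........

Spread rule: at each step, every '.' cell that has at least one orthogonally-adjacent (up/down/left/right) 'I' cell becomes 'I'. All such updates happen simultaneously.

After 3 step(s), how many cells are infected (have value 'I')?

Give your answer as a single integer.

Answer: 31

Derivation:
Step 0 (initial): 2 infected
Step 1: +6 new -> 8 infected
Step 2: +10 new -> 18 infected
Step 3: +13 new -> 31 infected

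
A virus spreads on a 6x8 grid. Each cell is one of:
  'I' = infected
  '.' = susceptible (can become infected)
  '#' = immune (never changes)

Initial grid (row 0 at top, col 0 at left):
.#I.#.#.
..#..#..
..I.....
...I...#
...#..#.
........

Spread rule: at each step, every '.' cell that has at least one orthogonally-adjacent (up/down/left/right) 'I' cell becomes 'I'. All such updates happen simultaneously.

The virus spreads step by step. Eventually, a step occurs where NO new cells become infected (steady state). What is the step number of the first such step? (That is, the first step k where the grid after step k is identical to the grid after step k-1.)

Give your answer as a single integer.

Answer: 8

Derivation:
Step 0 (initial): 3 infected
Step 1: +5 new -> 8 infected
Step 2: +8 new -> 16 infected
Step 3: +9 new -> 25 infected
Step 4: +6 new -> 31 infected
Step 5: +4 new -> 35 infected
Step 6: +2 new -> 37 infected
Step 7: +2 new -> 39 infected
Step 8: +0 new -> 39 infected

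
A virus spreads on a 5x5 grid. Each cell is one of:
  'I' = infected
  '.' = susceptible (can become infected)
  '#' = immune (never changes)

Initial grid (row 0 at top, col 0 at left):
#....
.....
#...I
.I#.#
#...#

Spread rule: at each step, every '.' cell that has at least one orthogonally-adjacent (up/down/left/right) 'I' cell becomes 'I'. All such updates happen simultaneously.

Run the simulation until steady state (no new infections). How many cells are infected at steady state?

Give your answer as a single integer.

Step 0 (initial): 2 infected
Step 1: +5 new -> 7 infected
Step 2: +6 new -> 13 infected
Step 3: +5 new -> 18 infected
Step 4: +1 new -> 19 infected
Step 5: +0 new -> 19 infected

Answer: 19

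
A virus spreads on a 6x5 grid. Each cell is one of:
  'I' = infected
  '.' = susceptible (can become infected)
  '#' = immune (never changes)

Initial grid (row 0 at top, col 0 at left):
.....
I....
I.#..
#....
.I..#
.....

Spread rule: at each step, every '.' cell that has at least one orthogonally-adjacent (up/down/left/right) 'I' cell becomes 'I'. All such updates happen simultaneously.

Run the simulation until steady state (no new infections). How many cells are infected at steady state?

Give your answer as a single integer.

Answer: 27

Derivation:
Step 0 (initial): 3 infected
Step 1: +7 new -> 10 infected
Step 2: +6 new -> 16 infected
Step 3: +4 new -> 20 infected
Step 4: +5 new -> 25 infected
Step 5: +2 new -> 27 infected
Step 6: +0 new -> 27 infected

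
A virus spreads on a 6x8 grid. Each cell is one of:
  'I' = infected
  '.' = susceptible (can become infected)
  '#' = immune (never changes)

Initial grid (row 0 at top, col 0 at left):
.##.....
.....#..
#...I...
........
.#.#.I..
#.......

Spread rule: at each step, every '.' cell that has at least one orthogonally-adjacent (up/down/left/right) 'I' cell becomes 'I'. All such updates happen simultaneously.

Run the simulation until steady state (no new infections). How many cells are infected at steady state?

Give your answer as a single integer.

Answer: 41

Derivation:
Step 0 (initial): 2 infected
Step 1: +8 new -> 10 infected
Step 2: +9 new -> 19 infected
Step 3: +10 new -> 29 infected
Step 4: +6 new -> 35 infected
Step 5: +4 new -> 39 infected
Step 6: +2 new -> 41 infected
Step 7: +0 new -> 41 infected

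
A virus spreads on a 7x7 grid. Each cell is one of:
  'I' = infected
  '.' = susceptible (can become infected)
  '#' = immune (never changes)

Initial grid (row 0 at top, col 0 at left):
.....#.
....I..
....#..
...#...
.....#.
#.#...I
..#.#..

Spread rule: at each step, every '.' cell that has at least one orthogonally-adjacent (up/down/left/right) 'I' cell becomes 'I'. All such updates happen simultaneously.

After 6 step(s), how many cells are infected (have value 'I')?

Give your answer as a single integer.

Answer: 37

Derivation:
Step 0 (initial): 2 infected
Step 1: +6 new -> 8 infected
Step 2: +8 new -> 16 infected
Step 3: +8 new -> 24 infected
Step 4: +7 new -> 31 infected
Step 5: +4 new -> 35 infected
Step 6: +2 new -> 37 infected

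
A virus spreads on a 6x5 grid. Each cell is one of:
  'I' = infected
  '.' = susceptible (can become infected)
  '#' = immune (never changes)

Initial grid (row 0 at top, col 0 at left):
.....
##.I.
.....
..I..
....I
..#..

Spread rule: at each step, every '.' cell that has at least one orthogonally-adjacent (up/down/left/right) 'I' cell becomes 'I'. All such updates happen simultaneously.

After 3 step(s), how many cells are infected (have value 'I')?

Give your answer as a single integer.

Answer: 25

Derivation:
Step 0 (initial): 3 infected
Step 1: +11 new -> 14 infected
Step 2: +7 new -> 21 infected
Step 3: +4 new -> 25 infected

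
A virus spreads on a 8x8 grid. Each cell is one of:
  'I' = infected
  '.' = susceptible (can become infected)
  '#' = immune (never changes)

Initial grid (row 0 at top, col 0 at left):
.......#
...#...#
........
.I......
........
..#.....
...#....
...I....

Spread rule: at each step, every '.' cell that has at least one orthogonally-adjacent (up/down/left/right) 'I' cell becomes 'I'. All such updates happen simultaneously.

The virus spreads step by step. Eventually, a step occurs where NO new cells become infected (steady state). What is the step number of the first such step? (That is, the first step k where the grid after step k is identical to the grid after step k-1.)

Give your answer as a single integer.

Answer: 9

Derivation:
Step 0 (initial): 2 infected
Step 1: +6 new -> 8 infected
Step 2: +11 new -> 19 infected
Step 3: +12 new -> 31 infected
Step 4: +10 new -> 41 infected
Step 5: +7 new -> 48 infected
Step 6: +6 new -> 54 infected
Step 7: +4 new -> 58 infected
Step 8: +1 new -> 59 infected
Step 9: +0 new -> 59 infected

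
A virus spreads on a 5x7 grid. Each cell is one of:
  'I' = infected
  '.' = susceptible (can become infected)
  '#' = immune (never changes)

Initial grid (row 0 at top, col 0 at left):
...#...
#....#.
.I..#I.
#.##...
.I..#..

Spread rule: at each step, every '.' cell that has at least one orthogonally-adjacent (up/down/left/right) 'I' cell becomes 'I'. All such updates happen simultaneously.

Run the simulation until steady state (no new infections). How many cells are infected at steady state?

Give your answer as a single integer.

Step 0 (initial): 3 infected
Step 1: +8 new -> 11 infected
Step 2: +8 new -> 19 infected
Step 3: +5 new -> 24 infected
Step 4: +2 new -> 26 infected
Step 5: +1 new -> 27 infected
Step 6: +0 new -> 27 infected

Answer: 27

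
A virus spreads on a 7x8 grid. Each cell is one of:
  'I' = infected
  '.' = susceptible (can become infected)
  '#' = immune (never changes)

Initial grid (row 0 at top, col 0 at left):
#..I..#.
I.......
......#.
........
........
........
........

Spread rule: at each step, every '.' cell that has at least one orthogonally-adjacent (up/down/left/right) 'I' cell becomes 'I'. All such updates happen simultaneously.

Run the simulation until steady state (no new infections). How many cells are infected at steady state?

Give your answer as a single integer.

Answer: 53

Derivation:
Step 0 (initial): 2 infected
Step 1: +5 new -> 7 infected
Step 2: +7 new -> 14 infected
Step 3: +6 new -> 20 infected
Step 4: +7 new -> 27 infected
Step 5: +7 new -> 34 infected
Step 6: +8 new -> 42 infected
Step 7: +5 new -> 47 infected
Step 8: +3 new -> 50 infected
Step 9: +2 new -> 52 infected
Step 10: +1 new -> 53 infected
Step 11: +0 new -> 53 infected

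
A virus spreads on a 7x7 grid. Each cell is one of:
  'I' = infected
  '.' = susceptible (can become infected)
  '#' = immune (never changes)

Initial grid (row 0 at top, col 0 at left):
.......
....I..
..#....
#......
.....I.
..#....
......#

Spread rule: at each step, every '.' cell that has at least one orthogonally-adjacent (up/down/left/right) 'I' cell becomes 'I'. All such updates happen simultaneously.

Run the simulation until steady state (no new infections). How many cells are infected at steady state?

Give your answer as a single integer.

Answer: 45

Derivation:
Step 0 (initial): 2 infected
Step 1: +8 new -> 10 infected
Step 2: +12 new -> 22 infected
Step 3: +8 new -> 30 infected
Step 4: +6 new -> 36 infected
Step 5: +6 new -> 42 infected
Step 6: +2 new -> 44 infected
Step 7: +1 new -> 45 infected
Step 8: +0 new -> 45 infected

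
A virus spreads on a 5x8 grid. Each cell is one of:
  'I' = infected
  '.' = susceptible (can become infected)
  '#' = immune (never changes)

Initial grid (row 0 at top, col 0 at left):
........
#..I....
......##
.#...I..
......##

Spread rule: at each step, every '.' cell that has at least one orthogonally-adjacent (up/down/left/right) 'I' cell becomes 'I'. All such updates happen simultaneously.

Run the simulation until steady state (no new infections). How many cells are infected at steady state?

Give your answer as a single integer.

Step 0 (initial): 2 infected
Step 1: +8 new -> 10 infected
Step 2: +9 new -> 19 infected
Step 3: +6 new -> 25 infected
Step 4: +5 new -> 30 infected
Step 5: +3 new -> 33 infected
Step 6: +1 new -> 34 infected
Step 7: +0 new -> 34 infected

Answer: 34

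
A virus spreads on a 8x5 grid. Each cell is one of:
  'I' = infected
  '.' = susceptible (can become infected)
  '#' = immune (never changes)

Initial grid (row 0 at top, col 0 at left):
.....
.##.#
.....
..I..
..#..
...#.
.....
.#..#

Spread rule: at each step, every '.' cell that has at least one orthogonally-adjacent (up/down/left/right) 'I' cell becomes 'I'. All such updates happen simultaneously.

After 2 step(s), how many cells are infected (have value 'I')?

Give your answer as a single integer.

Answer: 10

Derivation:
Step 0 (initial): 1 infected
Step 1: +3 new -> 4 infected
Step 2: +6 new -> 10 infected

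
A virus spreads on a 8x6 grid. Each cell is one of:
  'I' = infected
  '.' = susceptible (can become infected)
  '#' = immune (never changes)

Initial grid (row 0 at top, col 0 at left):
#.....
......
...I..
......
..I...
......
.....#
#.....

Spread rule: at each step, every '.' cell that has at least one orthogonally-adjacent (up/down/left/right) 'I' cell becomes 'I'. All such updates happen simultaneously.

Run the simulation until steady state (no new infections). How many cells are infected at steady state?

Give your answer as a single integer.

Step 0 (initial): 2 infected
Step 1: +8 new -> 10 infected
Step 2: +12 new -> 22 infected
Step 3: +13 new -> 35 infected
Step 4: +8 new -> 43 infected
Step 5: +1 new -> 44 infected
Step 6: +1 new -> 45 infected
Step 7: +0 new -> 45 infected

Answer: 45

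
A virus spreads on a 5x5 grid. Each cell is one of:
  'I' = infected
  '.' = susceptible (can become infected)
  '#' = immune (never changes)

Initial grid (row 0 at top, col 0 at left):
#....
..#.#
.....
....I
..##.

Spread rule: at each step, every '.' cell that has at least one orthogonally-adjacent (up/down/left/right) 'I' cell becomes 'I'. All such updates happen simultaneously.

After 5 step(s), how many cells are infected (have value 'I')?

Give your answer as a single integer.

Step 0 (initial): 1 infected
Step 1: +3 new -> 4 infected
Step 2: +2 new -> 6 infected
Step 3: +3 new -> 9 infected
Step 4: +4 new -> 13 infected
Step 5: +5 new -> 18 infected

Answer: 18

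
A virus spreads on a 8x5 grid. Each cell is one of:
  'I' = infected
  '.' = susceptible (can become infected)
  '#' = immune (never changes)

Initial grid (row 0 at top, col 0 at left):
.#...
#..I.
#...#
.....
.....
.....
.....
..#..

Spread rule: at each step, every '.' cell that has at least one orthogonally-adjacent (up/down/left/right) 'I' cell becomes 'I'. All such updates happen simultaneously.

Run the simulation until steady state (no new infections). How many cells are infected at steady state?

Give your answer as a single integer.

Step 0 (initial): 1 infected
Step 1: +4 new -> 5 infected
Step 2: +5 new -> 10 infected
Step 3: +4 new -> 14 infected
Step 4: +4 new -> 18 infected
Step 5: +5 new -> 23 infected
Step 6: +5 new -> 28 infected
Step 7: +3 new -> 31 infected
Step 8: +2 new -> 33 infected
Step 9: +1 new -> 34 infected
Step 10: +0 new -> 34 infected

Answer: 34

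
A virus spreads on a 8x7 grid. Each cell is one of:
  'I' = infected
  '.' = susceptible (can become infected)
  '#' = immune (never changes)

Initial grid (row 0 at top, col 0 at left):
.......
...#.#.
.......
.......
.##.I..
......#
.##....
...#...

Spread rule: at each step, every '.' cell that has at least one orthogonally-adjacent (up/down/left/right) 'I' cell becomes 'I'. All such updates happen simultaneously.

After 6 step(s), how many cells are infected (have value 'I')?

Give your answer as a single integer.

Step 0 (initial): 1 infected
Step 1: +4 new -> 5 infected
Step 2: +7 new -> 12 infected
Step 3: +9 new -> 21 infected
Step 4: +7 new -> 28 infected
Step 5: +8 new -> 36 infected
Step 6: +6 new -> 42 infected

Answer: 42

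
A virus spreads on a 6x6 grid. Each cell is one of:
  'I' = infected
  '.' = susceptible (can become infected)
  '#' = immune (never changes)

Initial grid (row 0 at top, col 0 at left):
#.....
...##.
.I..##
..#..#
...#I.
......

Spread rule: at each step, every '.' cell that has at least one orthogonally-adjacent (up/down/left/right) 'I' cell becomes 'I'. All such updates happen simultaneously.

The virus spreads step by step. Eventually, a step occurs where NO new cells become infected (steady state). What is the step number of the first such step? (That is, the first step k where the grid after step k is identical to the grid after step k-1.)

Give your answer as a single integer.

Answer: 8

Derivation:
Step 0 (initial): 2 infected
Step 1: +7 new -> 9 infected
Step 2: +9 new -> 18 infected
Step 3: +5 new -> 23 infected
Step 4: +2 new -> 25 infected
Step 5: +1 new -> 26 infected
Step 6: +1 new -> 27 infected
Step 7: +1 new -> 28 infected
Step 8: +0 new -> 28 infected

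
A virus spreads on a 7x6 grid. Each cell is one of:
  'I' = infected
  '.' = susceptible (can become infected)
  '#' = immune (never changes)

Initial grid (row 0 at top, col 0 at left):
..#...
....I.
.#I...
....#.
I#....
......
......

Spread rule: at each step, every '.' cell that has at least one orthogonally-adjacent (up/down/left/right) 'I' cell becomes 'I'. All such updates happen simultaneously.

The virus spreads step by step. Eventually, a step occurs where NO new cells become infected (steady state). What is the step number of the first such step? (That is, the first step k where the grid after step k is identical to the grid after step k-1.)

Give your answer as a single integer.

Step 0 (initial): 3 infected
Step 1: +9 new -> 12 infected
Step 2: +10 new -> 22 infected
Step 3: +6 new -> 28 infected
Step 4: +5 new -> 33 infected
Step 5: +3 new -> 36 infected
Step 6: +2 new -> 38 infected
Step 7: +0 new -> 38 infected

Answer: 7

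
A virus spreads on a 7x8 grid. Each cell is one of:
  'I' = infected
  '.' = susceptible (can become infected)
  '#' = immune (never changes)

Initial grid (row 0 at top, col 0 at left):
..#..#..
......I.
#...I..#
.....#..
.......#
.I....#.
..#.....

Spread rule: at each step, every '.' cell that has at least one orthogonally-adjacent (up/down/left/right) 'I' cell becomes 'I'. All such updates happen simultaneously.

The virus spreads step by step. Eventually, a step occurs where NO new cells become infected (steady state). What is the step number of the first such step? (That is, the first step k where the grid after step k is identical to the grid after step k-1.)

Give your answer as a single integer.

Step 0 (initial): 3 infected
Step 1: +12 new -> 15 infected
Step 2: +12 new -> 27 infected
Step 3: +11 new -> 38 infected
Step 4: +3 new -> 41 infected
Step 5: +3 new -> 44 infected
Step 6: +2 new -> 46 infected
Step 7: +1 new -> 47 infected
Step 8: +1 new -> 48 infected
Step 9: +0 new -> 48 infected

Answer: 9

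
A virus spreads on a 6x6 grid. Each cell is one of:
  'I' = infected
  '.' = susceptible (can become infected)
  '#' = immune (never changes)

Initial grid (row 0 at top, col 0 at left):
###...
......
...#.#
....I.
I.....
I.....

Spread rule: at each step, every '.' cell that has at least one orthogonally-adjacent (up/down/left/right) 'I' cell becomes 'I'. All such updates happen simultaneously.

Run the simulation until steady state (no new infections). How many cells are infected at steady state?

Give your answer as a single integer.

Answer: 31

Derivation:
Step 0 (initial): 3 infected
Step 1: +7 new -> 10 infected
Step 2: +9 new -> 19 infected
Step 3: +8 new -> 27 infected
Step 4: +4 new -> 31 infected
Step 5: +0 new -> 31 infected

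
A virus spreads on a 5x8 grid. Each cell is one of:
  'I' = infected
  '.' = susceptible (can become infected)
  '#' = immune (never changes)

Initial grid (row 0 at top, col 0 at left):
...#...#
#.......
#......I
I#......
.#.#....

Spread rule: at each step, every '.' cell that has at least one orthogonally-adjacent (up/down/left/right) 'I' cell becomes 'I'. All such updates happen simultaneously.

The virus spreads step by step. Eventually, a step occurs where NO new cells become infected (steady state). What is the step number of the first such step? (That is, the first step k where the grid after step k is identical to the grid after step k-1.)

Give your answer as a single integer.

Step 0 (initial): 2 infected
Step 1: +4 new -> 6 infected
Step 2: +4 new -> 10 infected
Step 3: +5 new -> 15 infected
Step 4: +5 new -> 20 infected
Step 5: +5 new -> 25 infected
Step 6: +3 new -> 28 infected
Step 7: +3 new -> 31 infected
Step 8: +1 new -> 32 infected
Step 9: +1 new -> 33 infected
Step 10: +0 new -> 33 infected

Answer: 10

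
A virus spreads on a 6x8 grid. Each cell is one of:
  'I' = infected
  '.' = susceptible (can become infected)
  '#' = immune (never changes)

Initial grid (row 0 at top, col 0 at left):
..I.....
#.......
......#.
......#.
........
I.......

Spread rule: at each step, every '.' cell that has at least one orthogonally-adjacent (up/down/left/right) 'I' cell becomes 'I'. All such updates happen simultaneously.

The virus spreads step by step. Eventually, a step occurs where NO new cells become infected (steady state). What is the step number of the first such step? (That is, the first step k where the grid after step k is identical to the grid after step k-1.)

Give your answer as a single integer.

Step 0 (initial): 2 infected
Step 1: +5 new -> 7 infected
Step 2: +8 new -> 15 infected
Step 3: +9 new -> 24 infected
Step 4: +6 new -> 30 infected
Step 5: +6 new -> 36 infected
Step 6: +4 new -> 40 infected
Step 7: +3 new -> 43 infected
Step 8: +2 new -> 45 infected
Step 9: +0 new -> 45 infected

Answer: 9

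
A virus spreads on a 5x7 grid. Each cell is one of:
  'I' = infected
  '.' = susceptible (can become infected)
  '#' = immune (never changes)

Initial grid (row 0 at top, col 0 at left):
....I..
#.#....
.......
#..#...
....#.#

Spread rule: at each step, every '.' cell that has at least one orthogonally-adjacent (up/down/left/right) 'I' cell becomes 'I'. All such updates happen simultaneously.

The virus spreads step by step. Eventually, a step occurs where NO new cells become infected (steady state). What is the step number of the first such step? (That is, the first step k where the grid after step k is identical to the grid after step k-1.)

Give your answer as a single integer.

Answer: 9

Derivation:
Step 0 (initial): 1 infected
Step 1: +3 new -> 4 infected
Step 2: +5 new -> 9 infected
Step 3: +5 new -> 14 infected
Step 4: +5 new -> 19 infected
Step 5: +4 new -> 23 infected
Step 6: +3 new -> 26 infected
Step 7: +2 new -> 28 infected
Step 8: +1 new -> 29 infected
Step 9: +0 new -> 29 infected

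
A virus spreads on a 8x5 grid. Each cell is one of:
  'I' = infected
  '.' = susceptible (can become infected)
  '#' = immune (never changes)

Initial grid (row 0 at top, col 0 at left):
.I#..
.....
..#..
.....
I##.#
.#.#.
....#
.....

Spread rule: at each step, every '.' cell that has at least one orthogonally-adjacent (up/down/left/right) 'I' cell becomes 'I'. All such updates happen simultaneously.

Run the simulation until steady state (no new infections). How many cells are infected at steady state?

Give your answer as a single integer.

Answer: 31

Derivation:
Step 0 (initial): 2 infected
Step 1: +4 new -> 6 infected
Step 2: +6 new -> 12 infected
Step 3: +4 new -> 16 infected
Step 4: +6 new -> 22 infected
Step 5: +7 new -> 29 infected
Step 6: +1 new -> 30 infected
Step 7: +1 new -> 31 infected
Step 8: +0 new -> 31 infected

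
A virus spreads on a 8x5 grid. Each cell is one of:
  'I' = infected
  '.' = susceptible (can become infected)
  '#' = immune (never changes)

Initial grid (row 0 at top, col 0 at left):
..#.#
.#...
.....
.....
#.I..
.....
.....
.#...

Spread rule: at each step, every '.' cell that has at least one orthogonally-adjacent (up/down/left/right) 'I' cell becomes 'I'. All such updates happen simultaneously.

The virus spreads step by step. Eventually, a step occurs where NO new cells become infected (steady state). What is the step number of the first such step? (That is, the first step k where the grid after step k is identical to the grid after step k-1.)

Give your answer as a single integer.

Step 0 (initial): 1 infected
Step 1: +4 new -> 5 infected
Step 2: +7 new -> 12 infected
Step 3: +10 new -> 22 infected
Step 4: +6 new -> 28 infected
Step 5: +5 new -> 33 infected
Step 6: +1 new -> 34 infected
Step 7: +1 new -> 35 infected
Step 8: +0 new -> 35 infected

Answer: 8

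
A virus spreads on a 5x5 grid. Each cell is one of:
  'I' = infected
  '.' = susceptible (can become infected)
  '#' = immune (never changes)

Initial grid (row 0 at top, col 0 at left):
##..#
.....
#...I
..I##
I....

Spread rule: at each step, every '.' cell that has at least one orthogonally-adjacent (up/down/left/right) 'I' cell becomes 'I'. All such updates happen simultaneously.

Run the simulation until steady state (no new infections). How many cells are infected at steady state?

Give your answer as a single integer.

Step 0 (initial): 3 infected
Step 1: +7 new -> 10 infected
Step 2: +4 new -> 14 infected
Step 3: +4 new -> 18 infected
Step 4: +1 new -> 19 infected
Step 5: +0 new -> 19 infected

Answer: 19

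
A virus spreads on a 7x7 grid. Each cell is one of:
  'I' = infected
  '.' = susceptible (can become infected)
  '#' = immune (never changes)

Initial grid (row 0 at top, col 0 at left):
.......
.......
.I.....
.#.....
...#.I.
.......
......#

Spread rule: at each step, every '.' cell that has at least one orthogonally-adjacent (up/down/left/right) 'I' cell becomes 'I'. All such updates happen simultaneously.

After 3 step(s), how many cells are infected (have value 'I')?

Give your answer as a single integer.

Step 0 (initial): 2 infected
Step 1: +7 new -> 9 infected
Step 2: +12 new -> 21 infected
Step 3: +11 new -> 32 infected

Answer: 32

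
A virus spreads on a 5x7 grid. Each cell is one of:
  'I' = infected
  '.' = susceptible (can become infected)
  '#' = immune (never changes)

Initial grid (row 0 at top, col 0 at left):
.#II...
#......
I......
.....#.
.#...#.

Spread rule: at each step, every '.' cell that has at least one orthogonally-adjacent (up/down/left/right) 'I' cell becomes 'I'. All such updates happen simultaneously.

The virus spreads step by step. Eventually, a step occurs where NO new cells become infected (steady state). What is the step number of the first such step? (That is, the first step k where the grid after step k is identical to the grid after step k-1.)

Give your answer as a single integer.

Step 0 (initial): 3 infected
Step 1: +5 new -> 8 infected
Step 2: +7 new -> 15 infected
Step 3: +5 new -> 20 infected
Step 4: +5 new -> 25 infected
Step 5: +2 new -> 27 infected
Step 6: +1 new -> 28 infected
Step 7: +1 new -> 29 infected
Step 8: +0 new -> 29 infected

Answer: 8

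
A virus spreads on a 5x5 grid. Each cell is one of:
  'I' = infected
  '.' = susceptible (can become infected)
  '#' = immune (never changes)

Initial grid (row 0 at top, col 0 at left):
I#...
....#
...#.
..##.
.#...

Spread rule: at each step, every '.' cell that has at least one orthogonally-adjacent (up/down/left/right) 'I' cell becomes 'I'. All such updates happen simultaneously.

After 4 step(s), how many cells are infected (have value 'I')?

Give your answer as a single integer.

Step 0 (initial): 1 infected
Step 1: +1 new -> 2 infected
Step 2: +2 new -> 4 infected
Step 3: +3 new -> 7 infected
Step 4: +5 new -> 12 infected

Answer: 12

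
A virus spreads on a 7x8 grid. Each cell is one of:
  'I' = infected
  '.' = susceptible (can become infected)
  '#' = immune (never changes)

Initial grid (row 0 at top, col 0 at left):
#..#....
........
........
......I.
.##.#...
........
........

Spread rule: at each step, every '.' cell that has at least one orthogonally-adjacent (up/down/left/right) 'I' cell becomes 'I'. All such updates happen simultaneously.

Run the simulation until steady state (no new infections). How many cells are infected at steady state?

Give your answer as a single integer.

Step 0 (initial): 1 infected
Step 1: +4 new -> 5 infected
Step 2: +7 new -> 12 infected
Step 3: +8 new -> 20 infected
Step 4: +9 new -> 29 infected
Step 5: +6 new -> 35 infected
Step 6: +5 new -> 40 infected
Step 7: +6 new -> 46 infected
Step 8: +4 new -> 50 infected
Step 9: +1 new -> 51 infected
Step 10: +0 new -> 51 infected

Answer: 51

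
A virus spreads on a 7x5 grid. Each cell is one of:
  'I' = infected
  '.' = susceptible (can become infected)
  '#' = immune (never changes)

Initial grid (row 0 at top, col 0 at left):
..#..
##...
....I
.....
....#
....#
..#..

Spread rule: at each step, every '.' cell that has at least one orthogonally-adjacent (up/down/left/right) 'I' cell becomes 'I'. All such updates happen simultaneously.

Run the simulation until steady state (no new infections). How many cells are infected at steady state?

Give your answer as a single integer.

Step 0 (initial): 1 infected
Step 1: +3 new -> 4 infected
Step 2: +4 new -> 8 infected
Step 3: +5 new -> 13 infected
Step 4: +4 new -> 17 infected
Step 5: +4 new -> 21 infected
Step 6: +3 new -> 24 infected
Step 7: +2 new -> 26 infected
Step 8: +1 new -> 27 infected
Step 9: +0 new -> 27 infected

Answer: 27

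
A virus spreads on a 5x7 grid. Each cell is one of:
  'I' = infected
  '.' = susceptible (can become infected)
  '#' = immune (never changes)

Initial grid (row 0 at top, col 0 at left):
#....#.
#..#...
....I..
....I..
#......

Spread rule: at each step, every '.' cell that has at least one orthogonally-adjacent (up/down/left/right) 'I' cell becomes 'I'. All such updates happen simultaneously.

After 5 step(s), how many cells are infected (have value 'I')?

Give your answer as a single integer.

Answer: 30

Derivation:
Step 0 (initial): 2 infected
Step 1: +6 new -> 8 infected
Step 2: +8 new -> 16 infected
Step 3: +7 new -> 23 infected
Step 4: +6 new -> 29 infected
Step 5: +1 new -> 30 infected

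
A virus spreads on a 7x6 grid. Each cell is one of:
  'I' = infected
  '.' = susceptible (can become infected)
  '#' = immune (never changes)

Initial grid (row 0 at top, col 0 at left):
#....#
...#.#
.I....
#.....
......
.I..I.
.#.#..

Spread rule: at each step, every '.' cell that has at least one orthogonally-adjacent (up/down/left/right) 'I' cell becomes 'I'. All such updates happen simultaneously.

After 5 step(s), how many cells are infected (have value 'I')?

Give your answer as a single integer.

Answer: 35

Derivation:
Step 0 (initial): 3 infected
Step 1: +11 new -> 14 infected
Step 2: +13 new -> 27 infected
Step 3: +4 new -> 31 infected
Step 4: +3 new -> 34 infected
Step 5: +1 new -> 35 infected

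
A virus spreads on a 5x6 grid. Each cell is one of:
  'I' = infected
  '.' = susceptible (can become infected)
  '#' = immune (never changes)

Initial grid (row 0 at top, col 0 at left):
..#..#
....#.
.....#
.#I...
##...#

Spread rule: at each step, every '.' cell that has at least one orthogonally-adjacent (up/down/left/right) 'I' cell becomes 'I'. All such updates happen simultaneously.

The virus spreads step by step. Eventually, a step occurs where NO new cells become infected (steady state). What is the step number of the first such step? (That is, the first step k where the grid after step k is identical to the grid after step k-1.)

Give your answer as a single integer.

Step 0 (initial): 1 infected
Step 1: +3 new -> 4 infected
Step 2: +5 new -> 9 infected
Step 3: +6 new -> 15 infected
Step 4: +4 new -> 19 infected
Step 5: +2 new -> 21 infected
Step 6: +0 new -> 21 infected

Answer: 6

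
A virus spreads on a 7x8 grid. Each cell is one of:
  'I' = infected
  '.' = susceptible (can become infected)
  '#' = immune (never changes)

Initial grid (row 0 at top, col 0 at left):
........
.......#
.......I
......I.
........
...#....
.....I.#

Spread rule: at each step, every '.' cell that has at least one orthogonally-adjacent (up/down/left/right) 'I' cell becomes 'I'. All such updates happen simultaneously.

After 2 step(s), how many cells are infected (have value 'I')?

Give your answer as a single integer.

Answer: 18

Derivation:
Step 0 (initial): 3 infected
Step 1: +7 new -> 10 infected
Step 2: +8 new -> 18 infected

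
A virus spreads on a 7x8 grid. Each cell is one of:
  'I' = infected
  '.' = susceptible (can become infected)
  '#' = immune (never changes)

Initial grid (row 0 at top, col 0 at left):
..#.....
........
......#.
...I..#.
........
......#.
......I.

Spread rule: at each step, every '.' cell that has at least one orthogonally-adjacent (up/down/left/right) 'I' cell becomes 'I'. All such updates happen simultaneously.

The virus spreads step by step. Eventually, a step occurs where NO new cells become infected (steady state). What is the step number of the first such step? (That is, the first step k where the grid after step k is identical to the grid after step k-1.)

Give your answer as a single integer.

Step 0 (initial): 2 infected
Step 1: +6 new -> 8 infected
Step 2: +11 new -> 19 infected
Step 3: +12 new -> 31 infected
Step 4: +9 new -> 40 infected
Step 5: +7 new -> 47 infected
Step 6: +4 new -> 51 infected
Step 7: +1 new -> 52 infected
Step 8: +0 new -> 52 infected

Answer: 8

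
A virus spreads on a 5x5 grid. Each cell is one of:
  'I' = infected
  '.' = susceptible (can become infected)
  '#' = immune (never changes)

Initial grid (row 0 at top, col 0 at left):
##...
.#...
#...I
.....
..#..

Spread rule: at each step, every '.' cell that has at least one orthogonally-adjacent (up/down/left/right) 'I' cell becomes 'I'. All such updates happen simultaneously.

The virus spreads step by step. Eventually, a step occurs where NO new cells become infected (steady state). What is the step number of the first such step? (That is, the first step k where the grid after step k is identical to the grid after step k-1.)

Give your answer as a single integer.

Answer: 7

Derivation:
Step 0 (initial): 1 infected
Step 1: +3 new -> 4 infected
Step 2: +5 new -> 9 infected
Step 3: +5 new -> 14 infected
Step 4: +2 new -> 16 infected
Step 5: +2 new -> 18 infected
Step 6: +1 new -> 19 infected
Step 7: +0 new -> 19 infected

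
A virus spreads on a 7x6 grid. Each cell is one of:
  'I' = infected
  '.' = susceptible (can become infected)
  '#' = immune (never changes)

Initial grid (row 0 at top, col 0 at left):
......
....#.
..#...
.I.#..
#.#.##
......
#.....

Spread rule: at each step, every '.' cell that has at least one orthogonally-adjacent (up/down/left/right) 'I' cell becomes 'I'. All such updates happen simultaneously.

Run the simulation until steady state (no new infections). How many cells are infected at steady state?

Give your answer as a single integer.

Answer: 34

Derivation:
Step 0 (initial): 1 infected
Step 1: +4 new -> 5 infected
Step 2: +3 new -> 8 infected
Step 3: +6 new -> 14 infected
Step 4: +5 new -> 19 infected
Step 5: +5 new -> 24 infected
Step 6: +4 new -> 28 infected
Step 7: +4 new -> 32 infected
Step 8: +2 new -> 34 infected
Step 9: +0 new -> 34 infected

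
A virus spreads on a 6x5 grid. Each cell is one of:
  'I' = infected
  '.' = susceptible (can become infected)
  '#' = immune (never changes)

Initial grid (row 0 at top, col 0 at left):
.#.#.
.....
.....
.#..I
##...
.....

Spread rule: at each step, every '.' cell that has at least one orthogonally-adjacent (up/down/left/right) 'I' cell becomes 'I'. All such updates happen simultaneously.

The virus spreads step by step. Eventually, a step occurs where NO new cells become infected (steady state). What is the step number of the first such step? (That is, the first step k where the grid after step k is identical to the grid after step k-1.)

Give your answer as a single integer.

Answer: 8

Derivation:
Step 0 (initial): 1 infected
Step 1: +3 new -> 4 infected
Step 2: +5 new -> 9 infected
Step 3: +5 new -> 14 infected
Step 4: +3 new -> 17 infected
Step 5: +4 new -> 21 infected
Step 6: +3 new -> 24 infected
Step 7: +1 new -> 25 infected
Step 8: +0 new -> 25 infected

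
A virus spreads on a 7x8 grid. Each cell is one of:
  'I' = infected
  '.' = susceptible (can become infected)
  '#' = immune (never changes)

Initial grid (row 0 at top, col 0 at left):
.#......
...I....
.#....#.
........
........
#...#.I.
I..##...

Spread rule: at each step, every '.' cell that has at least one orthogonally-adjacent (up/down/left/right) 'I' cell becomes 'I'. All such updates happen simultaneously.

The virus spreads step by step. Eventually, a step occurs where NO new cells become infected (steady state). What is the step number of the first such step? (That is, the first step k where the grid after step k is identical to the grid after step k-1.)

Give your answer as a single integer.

Step 0 (initial): 3 infected
Step 1: +9 new -> 12 infected
Step 2: +14 new -> 26 infected
Step 3: +12 new -> 38 infected
Step 4: +9 new -> 47 infected
Step 5: +2 new -> 49 infected
Step 6: +0 new -> 49 infected

Answer: 6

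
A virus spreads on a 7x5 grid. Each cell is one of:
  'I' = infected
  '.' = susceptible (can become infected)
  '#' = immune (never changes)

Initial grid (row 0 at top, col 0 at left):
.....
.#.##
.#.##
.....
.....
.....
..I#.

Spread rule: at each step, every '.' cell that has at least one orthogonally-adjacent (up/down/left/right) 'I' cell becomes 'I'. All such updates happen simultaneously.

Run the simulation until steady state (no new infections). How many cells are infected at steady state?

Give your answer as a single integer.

Answer: 28

Derivation:
Step 0 (initial): 1 infected
Step 1: +2 new -> 3 infected
Step 2: +4 new -> 7 infected
Step 3: +5 new -> 12 infected
Step 4: +6 new -> 18 infected
Step 5: +3 new -> 21 infected
Step 6: +2 new -> 23 infected
Step 7: +3 new -> 26 infected
Step 8: +2 new -> 28 infected
Step 9: +0 new -> 28 infected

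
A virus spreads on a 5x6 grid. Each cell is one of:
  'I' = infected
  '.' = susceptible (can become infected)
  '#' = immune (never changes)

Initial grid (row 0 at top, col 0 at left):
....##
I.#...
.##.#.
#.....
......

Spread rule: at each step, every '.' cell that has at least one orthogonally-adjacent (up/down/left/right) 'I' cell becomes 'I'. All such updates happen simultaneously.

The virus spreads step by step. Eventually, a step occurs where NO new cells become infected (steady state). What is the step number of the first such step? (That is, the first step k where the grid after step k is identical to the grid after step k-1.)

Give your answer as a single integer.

Answer: 12

Derivation:
Step 0 (initial): 1 infected
Step 1: +3 new -> 4 infected
Step 2: +1 new -> 5 infected
Step 3: +1 new -> 6 infected
Step 4: +1 new -> 7 infected
Step 5: +1 new -> 8 infected
Step 6: +2 new -> 10 infected
Step 7: +2 new -> 12 infected
Step 8: +4 new -> 16 infected
Step 9: +4 new -> 20 infected
Step 10: +2 new -> 22 infected
Step 11: +1 new -> 23 infected
Step 12: +0 new -> 23 infected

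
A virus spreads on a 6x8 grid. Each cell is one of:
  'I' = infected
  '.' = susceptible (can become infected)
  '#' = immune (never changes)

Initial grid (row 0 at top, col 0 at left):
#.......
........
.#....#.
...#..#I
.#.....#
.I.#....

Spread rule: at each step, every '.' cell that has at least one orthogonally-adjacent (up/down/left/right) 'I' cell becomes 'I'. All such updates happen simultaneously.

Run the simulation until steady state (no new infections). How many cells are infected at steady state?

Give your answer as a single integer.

Step 0 (initial): 2 infected
Step 1: +3 new -> 5 infected
Step 2: +3 new -> 8 infected
Step 3: +5 new -> 13 infected
Step 4: +6 new -> 19 infected
Step 5: +9 new -> 28 infected
Step 6: +8 new -> 36 infected
Step 7: +3 new -> 39 infected
Step 8: +1 new -> 40 infected
Step 9: +0 new -> 40 infected

Answer: 40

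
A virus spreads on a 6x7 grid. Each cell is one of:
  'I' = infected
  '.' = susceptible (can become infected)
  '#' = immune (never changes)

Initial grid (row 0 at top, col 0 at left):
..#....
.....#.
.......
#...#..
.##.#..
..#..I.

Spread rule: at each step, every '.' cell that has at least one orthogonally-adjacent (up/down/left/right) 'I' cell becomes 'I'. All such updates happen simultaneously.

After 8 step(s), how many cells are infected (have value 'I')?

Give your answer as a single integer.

Step 0 (initial): 1 infected
Step 1: +3 new -> 4 infected
Step 2: +3 new -> 7 infected
Step 3: +3 new -> 10 infected
Step 4: +3 new -> 13 infected
Step 5: +4 new -> 17 infected
Step 6: +5 new -> 22 infected
Step 7: +4 new -> 26 infected
Step 8: +2 new -> 28 infected

Answer: 28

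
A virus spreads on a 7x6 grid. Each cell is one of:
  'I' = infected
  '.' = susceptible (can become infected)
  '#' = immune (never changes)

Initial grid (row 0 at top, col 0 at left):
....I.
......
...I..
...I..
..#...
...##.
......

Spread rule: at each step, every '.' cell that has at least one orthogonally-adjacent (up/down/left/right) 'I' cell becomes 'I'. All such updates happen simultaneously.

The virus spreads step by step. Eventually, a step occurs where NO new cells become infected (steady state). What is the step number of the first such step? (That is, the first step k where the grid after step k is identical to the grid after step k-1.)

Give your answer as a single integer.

Step 0 (initial): 3 infected
Step 1: +9 new -> 12 infected
Step 2: +8 new -> 20 infected
Step 3: +6 new -> 26 infected
Step 4: +5 new -> 31 infected
Step 5: +4 new -> 35 infected
Step 6: +3 new -> 38 infected
Step 7: +1 new -> 39 infected
Step 8: +0 new -> 39 infected

Answer: 8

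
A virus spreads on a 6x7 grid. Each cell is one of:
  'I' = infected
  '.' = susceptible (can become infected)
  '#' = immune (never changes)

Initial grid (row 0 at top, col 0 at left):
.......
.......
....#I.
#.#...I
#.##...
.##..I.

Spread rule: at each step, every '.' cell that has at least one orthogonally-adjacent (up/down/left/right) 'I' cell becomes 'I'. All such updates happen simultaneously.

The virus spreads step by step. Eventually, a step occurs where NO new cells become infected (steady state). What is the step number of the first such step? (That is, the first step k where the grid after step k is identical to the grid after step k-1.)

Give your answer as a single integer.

Answer: 9

Derivation:
Step 0 (initial): 3 infected
Step 1: +7 new -> 10 infected
Step 2: +6 new -> 16 infected
Step 3: +4 new -> 20 infected
Step 4: +3 new -> 23 infected
Step 5: +3 new -> 26 infected
Step 6: +3 new -> 29 infected
Step 7: +3 new -> 32 infected
Step 8: +1 new -> 33 infected
Step 9: +0 new -> 33 infected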